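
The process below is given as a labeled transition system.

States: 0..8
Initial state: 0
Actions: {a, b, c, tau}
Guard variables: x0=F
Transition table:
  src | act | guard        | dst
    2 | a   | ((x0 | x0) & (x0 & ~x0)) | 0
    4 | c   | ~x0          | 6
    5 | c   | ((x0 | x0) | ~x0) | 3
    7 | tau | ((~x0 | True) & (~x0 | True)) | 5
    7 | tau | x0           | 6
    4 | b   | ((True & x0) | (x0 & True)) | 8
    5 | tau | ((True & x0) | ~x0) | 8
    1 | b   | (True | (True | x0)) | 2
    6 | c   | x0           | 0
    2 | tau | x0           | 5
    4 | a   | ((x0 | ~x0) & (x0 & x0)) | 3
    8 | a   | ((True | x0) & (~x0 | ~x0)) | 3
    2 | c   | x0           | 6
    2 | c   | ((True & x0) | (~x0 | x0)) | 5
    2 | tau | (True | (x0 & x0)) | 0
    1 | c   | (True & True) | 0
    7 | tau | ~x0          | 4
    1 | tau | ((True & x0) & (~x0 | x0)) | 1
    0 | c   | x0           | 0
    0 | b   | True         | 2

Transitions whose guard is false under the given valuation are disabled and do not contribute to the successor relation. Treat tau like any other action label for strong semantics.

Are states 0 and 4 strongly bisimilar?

Compute ~ classes (split until stable):
  π0 = {{0,1,2,3,4,5,6,7,8}}
  π1 = {{0},{1},{2,5},{3,6},{4},{7},{8}}
  π2 = {{0},{1},{2},{3,6},{4},{5},{7},{8}}
Fixed point at round 3; 8 class(es).
[0]={0}  [4]={4}

Answer: NOT BISIMILAR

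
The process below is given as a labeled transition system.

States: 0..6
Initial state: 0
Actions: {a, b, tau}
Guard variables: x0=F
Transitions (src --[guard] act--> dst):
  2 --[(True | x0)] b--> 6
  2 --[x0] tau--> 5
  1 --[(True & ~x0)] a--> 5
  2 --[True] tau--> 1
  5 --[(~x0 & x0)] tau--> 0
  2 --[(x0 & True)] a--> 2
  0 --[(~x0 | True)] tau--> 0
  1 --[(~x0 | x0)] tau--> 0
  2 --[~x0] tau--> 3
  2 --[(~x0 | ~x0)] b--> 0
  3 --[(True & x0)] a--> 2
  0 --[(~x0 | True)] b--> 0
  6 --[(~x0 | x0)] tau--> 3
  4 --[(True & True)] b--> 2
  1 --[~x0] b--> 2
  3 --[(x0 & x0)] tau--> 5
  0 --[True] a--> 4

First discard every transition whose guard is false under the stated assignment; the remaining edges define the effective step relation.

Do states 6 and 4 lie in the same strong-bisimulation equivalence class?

Bisimulation quotient by refinement:
  P[0] = {{0,1,2,3,4,5,6}}
  P[1] = {{0,1},{2},{3,5},{4},{6}}
  P[2] = {{0},{1},{2},{3,5},{4},{6}}
Fixed point at round 3; 6 class(es).
6∈{6}, 4∈{4}

Answer: NOT BISIMILAR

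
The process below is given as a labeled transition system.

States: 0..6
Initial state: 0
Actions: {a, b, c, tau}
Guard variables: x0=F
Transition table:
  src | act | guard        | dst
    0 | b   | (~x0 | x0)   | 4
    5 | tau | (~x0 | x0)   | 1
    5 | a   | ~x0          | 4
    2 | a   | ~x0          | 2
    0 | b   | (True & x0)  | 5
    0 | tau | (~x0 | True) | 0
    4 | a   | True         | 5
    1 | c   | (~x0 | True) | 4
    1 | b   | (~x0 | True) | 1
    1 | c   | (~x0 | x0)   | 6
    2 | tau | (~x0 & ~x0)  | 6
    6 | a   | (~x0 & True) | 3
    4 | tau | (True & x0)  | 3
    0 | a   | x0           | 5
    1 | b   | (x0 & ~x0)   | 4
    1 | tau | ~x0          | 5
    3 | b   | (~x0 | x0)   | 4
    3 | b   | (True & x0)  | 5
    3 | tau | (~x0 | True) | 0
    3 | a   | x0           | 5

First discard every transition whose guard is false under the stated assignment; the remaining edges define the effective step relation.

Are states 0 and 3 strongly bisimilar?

Answer: BISIMILAR

Analysis:
Bisimulation quotient by refinement:
  P[0] = {{0,1,2,3,4,5,6}}
  P[1] = {{0,3},{1},{2,5},{4,6}}
  P[2] = {{0,3},{1},{2},{4},{5},{6}}
6 equivalence class(es) (converged in 3)
class of 0: {0,3}; class of 3: {0,3}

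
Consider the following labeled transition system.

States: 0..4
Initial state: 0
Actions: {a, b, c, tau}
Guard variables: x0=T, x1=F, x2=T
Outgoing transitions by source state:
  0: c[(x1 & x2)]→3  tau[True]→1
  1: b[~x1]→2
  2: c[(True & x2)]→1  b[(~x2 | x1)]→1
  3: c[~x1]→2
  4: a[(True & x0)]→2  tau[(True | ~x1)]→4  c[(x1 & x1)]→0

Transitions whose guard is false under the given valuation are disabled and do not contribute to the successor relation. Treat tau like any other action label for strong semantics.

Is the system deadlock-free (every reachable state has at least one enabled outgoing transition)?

Answer: DEADLOCK-FREE

Analysis:
Reachable = {0,1,2}
  0: tau→1  [1 out]
  1: b→2  [1 out]
  2: c→1  [1 out]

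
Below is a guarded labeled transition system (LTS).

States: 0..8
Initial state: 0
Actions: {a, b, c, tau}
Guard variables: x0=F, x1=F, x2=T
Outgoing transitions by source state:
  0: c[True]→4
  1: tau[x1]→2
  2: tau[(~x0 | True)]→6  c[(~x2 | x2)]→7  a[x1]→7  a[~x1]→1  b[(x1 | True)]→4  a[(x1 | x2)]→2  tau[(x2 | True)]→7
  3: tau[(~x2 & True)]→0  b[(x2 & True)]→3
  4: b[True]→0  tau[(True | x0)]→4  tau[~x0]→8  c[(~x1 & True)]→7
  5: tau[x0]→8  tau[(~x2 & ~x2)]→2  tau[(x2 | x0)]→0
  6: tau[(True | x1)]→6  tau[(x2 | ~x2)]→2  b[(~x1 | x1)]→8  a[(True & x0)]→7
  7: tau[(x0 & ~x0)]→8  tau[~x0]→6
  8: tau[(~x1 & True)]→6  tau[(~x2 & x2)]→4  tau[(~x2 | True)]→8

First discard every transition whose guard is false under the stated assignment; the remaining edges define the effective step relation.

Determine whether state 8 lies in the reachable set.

After dropping false guards: 19 live edges.
Layer 0: {0}
Layer 1: {4}  total {0,4}
Layer 2: {7,8}  total {0,4,7,8}
Layer 3: {6}  total {0,4,6,7,8}
Layer 4: {2}  total {0,2,4,6,7,8}
Layer 5: {1}  total {0,1,2,4,6,7,8}
Reach set: {0,1,2,4,6,7,8}
trace reaching 8: c·tau

Answer: REACHABLE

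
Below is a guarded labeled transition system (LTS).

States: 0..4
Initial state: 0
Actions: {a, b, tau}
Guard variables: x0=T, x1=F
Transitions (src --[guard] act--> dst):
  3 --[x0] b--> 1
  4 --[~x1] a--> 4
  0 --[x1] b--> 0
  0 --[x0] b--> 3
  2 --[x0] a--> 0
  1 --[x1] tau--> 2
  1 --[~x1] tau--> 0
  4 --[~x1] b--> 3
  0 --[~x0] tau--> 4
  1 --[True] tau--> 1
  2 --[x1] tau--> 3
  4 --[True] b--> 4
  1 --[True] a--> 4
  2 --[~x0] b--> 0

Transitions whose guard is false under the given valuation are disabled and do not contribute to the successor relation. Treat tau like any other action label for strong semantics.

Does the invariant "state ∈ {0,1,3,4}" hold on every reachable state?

Answer: INVARIANT HOLDS

Working:
Safe = {0,1,3,4}
Reachable = {0,1,3,4}
  0: ok
  1: ok
  3: ok
  4: ok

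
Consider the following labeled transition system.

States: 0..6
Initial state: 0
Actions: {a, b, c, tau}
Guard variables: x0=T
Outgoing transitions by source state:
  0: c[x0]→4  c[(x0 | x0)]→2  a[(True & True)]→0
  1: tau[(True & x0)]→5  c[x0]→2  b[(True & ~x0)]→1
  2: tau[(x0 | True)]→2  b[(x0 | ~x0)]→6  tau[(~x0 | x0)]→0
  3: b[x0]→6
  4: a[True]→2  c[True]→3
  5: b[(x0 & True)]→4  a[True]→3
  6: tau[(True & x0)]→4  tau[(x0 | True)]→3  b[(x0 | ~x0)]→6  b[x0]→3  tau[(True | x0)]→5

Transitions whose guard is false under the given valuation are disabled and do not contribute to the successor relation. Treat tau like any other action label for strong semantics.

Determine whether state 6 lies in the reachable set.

Answer: REACHABLE

Working:
After dropping false guards: 18 live edges.
L0 = {0}
L1 = {2,4}  total {0,2,4}
L2 = {3,6}  total {0,2,3,4,6}
L3 = {5}  total {0,2,3,4,5,6}
R = {0,2,3,4,5,6}
witness 6: c·b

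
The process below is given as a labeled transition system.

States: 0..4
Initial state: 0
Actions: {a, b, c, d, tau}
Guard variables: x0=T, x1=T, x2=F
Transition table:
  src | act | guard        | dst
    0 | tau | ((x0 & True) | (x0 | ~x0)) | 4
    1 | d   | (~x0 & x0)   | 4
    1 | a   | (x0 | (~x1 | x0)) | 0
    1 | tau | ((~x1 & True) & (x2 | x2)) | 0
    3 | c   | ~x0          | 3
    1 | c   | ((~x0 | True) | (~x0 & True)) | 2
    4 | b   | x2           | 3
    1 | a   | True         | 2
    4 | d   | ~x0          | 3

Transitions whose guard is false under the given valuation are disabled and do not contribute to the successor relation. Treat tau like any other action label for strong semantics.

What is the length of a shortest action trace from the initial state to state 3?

Answer: UNREACHABLE

Working:
Breadth-first toward 3:
  Layer 0: {0}
  Layer 1: {4}
3 never appears.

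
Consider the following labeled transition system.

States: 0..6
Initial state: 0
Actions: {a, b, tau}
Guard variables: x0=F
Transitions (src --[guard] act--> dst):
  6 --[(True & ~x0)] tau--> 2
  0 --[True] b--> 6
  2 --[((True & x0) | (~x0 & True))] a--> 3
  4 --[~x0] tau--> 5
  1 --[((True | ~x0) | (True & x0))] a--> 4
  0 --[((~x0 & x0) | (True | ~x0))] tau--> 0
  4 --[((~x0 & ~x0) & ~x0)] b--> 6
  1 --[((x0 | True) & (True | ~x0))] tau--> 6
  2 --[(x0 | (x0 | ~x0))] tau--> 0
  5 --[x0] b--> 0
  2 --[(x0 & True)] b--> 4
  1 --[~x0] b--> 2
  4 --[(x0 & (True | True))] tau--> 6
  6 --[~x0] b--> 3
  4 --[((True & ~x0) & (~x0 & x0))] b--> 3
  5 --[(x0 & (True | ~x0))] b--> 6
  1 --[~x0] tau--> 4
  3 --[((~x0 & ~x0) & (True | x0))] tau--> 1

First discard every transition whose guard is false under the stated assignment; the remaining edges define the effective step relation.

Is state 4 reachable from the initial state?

13 transition(s) survive guard evaluation.
L0 = {0}
L1 = {6}  total {0,6}
L2 = {2,3}  total {0,2,3,6}
L3 = {1}  total {0,1,2,3,6}
L4 = {4}  total {0,1,2,3,4,6}
L5 = {5}  total {0,1,2,3,4,5,6}
Reach set: {0,1,2,3,4,5,6}
witness 4: b·b·tau·a

Answer: REACHABLE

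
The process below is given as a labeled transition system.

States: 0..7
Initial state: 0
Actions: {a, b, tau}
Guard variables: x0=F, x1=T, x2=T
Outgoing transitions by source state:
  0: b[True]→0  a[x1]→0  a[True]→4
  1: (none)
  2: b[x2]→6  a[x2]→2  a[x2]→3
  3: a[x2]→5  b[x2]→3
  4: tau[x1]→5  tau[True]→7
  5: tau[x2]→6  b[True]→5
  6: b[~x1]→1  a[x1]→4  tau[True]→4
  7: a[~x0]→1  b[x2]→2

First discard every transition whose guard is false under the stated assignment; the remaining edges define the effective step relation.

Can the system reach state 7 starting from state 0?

16 transition(s) survive guard evaluation.
depth 0: {0}
depth 1: {4}  total {0,4}
depth 2: {5,7}  total {0,4,5,7}
depth 3: {1,2,6}  total {0,1,2,4,5,6,7}
depth 4: {3}  total {0,1,2,3,4,5,6,7}
R = {0,1,2,3,4,5,6,7}
trace reaching 7: a·tau

Answer: REACHABLE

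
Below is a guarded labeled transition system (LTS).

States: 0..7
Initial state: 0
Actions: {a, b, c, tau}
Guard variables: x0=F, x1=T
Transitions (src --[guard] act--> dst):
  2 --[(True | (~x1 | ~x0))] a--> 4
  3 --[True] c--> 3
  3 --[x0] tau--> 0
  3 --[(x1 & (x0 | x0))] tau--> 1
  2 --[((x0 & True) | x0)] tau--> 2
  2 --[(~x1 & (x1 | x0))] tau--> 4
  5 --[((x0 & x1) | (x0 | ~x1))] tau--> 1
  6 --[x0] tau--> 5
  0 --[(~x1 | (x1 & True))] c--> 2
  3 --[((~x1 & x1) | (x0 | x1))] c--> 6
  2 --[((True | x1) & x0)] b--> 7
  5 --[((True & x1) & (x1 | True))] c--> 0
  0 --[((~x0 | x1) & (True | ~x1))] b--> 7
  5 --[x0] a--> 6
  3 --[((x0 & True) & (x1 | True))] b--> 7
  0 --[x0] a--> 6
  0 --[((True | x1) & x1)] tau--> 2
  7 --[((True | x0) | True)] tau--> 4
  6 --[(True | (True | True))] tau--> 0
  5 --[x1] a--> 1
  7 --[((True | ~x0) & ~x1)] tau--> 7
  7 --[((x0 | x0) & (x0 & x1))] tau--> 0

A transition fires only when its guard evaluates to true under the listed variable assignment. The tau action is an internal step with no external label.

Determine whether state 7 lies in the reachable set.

Answer: REACHABLE

Trace:
Guard filter leaves 10 enabled edge(s).
L0 = {0}
L1 = {2,7}  total {0,2,7}
L2 = {4}  total {0,2,4,7}
R = {0,2,4,7}
trace reaching 7: b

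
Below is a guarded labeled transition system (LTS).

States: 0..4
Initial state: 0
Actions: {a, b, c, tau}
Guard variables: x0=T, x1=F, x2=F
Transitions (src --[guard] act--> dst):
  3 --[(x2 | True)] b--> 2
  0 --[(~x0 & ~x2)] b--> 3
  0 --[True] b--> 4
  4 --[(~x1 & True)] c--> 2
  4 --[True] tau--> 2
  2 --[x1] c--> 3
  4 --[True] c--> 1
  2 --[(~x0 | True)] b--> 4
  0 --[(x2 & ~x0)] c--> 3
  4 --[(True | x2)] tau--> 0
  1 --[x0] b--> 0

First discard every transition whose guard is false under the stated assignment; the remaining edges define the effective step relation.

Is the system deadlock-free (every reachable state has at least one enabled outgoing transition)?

R = {0,1,2,4}
  0: b→4  [1 exit(s)]
  1: b→0  [1 exit(s)]
  2: b→4  [1 exit(s)]
  4: c→1  c→2  tau→0  tau→2  [4 exit(s)]

Answer: DEADLOCK-FREE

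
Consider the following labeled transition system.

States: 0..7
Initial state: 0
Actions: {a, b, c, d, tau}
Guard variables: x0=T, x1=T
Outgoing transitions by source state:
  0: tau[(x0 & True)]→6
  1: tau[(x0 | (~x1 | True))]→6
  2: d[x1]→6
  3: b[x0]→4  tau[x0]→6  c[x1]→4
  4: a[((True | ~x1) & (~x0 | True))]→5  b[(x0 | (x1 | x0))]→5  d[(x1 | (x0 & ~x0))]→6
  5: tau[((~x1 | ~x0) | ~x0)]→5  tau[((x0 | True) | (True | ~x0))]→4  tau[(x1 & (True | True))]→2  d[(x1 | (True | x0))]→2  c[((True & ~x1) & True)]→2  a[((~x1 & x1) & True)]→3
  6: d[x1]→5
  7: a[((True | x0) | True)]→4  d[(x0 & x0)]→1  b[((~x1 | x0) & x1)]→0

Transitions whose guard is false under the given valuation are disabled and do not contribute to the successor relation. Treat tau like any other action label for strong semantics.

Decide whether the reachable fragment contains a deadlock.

Answer: DEADLOCK-FREE

Trace:
Reachable = {0,2,4,5,6}
  0: tau→6  [1 exit(s)]
  2: d→6  [1 exit(s)]
  4: a→5  b→5  d→6  [3 exit(s)]
  5: d→2  tau→2  tau→4  [3 exit(s)]
  6: d→5  [1 exit(s)]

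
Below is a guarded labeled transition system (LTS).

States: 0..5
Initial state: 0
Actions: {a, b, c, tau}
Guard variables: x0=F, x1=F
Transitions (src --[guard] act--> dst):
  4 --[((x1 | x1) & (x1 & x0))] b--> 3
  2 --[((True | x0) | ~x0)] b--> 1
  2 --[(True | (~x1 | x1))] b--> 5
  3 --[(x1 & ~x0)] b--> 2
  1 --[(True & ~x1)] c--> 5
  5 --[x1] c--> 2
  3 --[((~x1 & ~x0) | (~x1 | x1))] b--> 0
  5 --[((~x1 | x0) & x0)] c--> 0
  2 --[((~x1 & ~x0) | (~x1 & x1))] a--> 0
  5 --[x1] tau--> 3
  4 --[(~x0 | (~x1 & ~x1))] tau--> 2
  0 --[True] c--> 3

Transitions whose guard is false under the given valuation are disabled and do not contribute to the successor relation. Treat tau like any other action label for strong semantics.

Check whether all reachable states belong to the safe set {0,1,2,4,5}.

Inv-set: {0,1,2,4,5}
Reachable = {0,3}
  0: ok
  3: outside
witness against invariant: c → 3

Answer: INVARIANT VIOLATED at state 3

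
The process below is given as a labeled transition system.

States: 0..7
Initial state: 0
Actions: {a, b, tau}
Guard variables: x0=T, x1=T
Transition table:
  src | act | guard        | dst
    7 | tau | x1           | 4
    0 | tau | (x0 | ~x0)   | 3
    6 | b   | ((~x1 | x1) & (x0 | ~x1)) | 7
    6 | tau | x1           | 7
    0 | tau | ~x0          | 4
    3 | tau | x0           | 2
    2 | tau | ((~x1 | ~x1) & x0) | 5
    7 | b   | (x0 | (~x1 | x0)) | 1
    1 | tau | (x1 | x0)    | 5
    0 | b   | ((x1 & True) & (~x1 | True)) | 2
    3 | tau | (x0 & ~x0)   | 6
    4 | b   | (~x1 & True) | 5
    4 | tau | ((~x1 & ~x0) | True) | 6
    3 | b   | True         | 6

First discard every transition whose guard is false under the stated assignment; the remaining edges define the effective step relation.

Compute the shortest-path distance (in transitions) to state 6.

Answer: 2

Trace:
Layered search for 6:
  Layer 0: {0}
  Layer 1: {2,3}
  Layer 2: {6}
first hit 6 at d=2 via tau·b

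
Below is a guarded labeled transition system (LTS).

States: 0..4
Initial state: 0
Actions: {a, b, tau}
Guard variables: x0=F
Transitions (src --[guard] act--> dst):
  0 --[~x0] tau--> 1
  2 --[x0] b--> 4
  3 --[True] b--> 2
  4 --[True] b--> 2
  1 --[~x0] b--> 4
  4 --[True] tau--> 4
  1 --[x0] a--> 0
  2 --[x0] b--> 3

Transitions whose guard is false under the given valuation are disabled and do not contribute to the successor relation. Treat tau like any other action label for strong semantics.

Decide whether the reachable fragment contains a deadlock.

R = {0,1,2,4}
  0: tau→1  [1 out]
  1: b→4  [1 out]
  2: ∅  [deadlock]
  4: b→2  tau→4  [2 out]
Path to 2: tau·b·b

Answer: DEADLOCK at state 2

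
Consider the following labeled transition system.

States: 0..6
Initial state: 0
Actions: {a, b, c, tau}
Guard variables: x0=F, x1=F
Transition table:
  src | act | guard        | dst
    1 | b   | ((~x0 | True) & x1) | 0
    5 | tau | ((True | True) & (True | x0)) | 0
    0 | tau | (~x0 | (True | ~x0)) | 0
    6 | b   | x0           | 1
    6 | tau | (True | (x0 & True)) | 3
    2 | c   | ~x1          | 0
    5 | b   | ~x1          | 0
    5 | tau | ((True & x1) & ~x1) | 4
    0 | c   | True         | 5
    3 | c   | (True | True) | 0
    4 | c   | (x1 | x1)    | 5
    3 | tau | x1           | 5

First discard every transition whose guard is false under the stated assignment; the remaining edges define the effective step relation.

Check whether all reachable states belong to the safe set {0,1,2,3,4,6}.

Answer: INVARIANT VIOLATED at state 5

Working:
Safe = {0,1,2,3,4,6}
Reachable = {0,5}
  0: ok
  5: outside
witness against invariant: c → 5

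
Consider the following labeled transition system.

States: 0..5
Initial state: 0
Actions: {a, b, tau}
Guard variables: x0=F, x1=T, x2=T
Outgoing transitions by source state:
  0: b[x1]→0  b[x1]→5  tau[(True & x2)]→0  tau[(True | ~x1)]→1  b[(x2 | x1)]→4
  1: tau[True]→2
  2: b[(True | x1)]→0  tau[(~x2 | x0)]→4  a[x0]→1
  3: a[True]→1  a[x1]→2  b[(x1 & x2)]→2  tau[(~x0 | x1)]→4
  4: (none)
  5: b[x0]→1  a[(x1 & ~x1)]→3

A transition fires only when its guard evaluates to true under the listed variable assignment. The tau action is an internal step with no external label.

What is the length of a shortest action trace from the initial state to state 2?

Answer: 2

Trace:
Layered search for 2:
  depth 0: {0}
  depth 1: {1,4,5}
  depth 2: {2}
first hit 2 at d=2 via tau·tau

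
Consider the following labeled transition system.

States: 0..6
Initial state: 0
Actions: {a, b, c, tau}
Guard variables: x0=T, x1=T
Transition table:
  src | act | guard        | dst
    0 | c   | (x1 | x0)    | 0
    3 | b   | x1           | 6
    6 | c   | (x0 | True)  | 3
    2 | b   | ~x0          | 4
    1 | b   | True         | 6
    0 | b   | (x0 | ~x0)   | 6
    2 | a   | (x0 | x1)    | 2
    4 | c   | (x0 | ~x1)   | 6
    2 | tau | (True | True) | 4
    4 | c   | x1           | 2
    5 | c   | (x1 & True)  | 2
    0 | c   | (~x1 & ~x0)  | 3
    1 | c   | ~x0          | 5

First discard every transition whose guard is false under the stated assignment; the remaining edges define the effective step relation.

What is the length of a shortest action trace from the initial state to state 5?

Layered search for 5:
  Layer 0: {0}
  Layer 1: {6}
  Layer 2: {3}
5 never appears.

Answer: UNREACHABLE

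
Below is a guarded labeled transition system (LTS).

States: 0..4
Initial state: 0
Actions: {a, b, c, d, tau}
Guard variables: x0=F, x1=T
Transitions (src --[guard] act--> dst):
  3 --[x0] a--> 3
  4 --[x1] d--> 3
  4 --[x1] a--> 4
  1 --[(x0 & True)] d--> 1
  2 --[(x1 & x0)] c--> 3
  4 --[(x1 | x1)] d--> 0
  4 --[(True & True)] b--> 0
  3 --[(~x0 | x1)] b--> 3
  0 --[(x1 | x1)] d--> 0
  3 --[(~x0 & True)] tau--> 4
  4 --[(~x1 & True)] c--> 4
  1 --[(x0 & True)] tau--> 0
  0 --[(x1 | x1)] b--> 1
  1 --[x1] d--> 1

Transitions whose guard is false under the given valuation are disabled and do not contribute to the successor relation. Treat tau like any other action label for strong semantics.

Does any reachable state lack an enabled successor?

Reach set: {0,1}
  0: b→1  d→0  [2 out]
  1: d→1  [1 out]

Answer: DEADLOCK-FREE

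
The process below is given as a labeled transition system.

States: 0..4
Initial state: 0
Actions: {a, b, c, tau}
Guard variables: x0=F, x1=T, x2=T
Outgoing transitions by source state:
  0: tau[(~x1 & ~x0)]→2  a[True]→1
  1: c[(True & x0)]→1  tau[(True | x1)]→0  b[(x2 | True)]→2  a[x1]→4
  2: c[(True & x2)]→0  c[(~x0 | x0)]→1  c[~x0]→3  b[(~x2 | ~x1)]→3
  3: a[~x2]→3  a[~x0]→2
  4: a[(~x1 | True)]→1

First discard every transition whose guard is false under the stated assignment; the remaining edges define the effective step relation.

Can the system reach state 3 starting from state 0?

After dropping false guards: 9 live edges.
depth 0: {0}
depth 1: {1}  cumulative {0,1}
depth 2: {2,4}  cumulative {0,1,2,4}
depth 3: {3}  cumulative {0,1,2,3,4}
R = {0,1,2,3,4}
witness 3: a·b·c

Answer: REACHABLE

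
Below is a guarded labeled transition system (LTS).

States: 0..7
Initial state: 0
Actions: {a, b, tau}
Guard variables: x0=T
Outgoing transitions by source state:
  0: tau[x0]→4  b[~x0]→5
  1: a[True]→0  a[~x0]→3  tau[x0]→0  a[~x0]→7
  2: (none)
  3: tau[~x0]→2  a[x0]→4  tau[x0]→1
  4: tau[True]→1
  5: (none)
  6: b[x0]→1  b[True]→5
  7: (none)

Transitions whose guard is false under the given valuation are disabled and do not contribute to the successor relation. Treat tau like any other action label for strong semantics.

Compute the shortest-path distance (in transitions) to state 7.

Breadth-first toward 7:
  L0 = {0}
  L1 = {4}
  L2 = {1}
7 never appears.

Answer: UNREACHABLE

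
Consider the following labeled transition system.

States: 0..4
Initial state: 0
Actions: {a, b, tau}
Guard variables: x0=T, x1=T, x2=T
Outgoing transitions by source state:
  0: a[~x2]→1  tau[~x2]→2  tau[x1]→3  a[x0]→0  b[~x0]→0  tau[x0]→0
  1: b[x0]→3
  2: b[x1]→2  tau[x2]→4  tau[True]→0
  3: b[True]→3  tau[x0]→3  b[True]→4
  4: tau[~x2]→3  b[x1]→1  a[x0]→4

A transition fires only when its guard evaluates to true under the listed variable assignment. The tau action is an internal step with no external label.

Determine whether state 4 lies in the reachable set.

Answer: REACHABLE

Analysis:
Guard filter leaves 12 enabled edge(s).
depth 0: {0}
depth 1: {3}  cumulative {0,3}
depth 2: {4}  cumulative {0,3,4}
depth 3: {1}  cumulative {0,1,3,4}
R = {0,1,3,4}
trace reaching 4: tau·b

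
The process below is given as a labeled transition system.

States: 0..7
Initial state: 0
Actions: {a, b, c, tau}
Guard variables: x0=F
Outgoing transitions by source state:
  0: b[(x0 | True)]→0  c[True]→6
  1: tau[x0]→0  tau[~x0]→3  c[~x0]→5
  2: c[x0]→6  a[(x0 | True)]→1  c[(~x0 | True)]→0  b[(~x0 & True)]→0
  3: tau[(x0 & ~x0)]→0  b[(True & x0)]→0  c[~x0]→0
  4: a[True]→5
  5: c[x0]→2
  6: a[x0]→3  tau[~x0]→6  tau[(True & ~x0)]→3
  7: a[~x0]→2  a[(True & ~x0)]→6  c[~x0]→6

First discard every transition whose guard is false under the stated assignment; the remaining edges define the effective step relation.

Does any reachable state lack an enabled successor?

Answer: DEADLOCK-FREE

Working:
R = {0,3,6}
  0: b→0  c→6  [2 out]
  3: c→0  [1 out]
  6: tau→3  tau→6  [2 out]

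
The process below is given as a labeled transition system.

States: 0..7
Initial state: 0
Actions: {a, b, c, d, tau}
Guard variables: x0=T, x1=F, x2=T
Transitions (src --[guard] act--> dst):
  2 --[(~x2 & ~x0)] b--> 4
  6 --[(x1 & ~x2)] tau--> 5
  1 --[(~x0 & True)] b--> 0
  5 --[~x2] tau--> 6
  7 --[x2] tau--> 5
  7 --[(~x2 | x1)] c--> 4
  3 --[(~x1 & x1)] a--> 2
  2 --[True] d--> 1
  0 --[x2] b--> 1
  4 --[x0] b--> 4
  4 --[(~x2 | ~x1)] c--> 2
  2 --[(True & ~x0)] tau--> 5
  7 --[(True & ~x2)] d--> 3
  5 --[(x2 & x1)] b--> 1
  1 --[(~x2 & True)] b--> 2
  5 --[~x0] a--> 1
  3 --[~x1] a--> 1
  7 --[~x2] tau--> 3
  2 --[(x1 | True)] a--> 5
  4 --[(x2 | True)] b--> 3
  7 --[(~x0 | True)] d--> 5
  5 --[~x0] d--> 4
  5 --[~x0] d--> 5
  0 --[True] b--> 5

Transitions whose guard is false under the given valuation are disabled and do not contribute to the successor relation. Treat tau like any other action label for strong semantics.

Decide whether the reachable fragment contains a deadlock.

Reach set: {0,1,5}
  0: b→1  b→5  [2 out]
  1: ∅  [STUCK]
  5: ∅  [STUCK]
trace reaching 1: b

Answer: DEADLOCK at state 1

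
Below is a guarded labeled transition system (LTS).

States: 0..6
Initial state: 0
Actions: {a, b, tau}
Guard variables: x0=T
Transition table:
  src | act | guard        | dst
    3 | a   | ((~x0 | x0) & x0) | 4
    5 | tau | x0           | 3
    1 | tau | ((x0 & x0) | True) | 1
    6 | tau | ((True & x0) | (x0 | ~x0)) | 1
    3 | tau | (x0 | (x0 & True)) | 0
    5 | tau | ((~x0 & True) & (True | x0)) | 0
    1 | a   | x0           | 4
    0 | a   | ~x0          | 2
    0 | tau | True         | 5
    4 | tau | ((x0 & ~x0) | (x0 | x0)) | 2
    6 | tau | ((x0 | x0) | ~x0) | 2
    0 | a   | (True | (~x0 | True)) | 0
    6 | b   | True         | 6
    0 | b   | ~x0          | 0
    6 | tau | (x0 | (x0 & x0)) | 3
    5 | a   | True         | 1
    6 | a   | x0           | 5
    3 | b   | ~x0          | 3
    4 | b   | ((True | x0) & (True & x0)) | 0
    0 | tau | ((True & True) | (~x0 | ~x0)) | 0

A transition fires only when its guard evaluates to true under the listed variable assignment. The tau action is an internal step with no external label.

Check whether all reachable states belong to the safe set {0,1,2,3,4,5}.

Allowed set {0,1,2,3,4,5}
Reach set: {0,1,2,3,4,5}
  0: ok
  1: ok
  2: ok
  3: ok
  4: ok
  5: ok

Answer: INVARIANT HOLDS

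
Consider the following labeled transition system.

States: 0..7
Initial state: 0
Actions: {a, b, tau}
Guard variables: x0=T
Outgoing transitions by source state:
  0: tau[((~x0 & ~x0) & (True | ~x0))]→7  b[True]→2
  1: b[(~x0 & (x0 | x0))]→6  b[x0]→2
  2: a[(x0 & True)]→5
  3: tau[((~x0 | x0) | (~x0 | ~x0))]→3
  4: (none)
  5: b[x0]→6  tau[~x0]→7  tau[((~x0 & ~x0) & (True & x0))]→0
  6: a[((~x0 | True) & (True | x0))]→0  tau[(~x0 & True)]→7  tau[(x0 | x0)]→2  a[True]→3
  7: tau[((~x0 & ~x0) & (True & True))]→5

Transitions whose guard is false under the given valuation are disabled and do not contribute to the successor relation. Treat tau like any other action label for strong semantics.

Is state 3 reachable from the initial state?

Answer: REACHABLE

Trace:
After dropping false guards: 8 live edges.
L0 = {0}
L1 = {2}  cumulative {0,2}
L2 = {5}  cumulative {0,2,5}
L3 = {6}  cumulative {0,2,5,6}
L4 = {3}  cumulative {0,2,3,5,6}
R = {0,2,3,5,6}
trace reaching 3: b·a·b·a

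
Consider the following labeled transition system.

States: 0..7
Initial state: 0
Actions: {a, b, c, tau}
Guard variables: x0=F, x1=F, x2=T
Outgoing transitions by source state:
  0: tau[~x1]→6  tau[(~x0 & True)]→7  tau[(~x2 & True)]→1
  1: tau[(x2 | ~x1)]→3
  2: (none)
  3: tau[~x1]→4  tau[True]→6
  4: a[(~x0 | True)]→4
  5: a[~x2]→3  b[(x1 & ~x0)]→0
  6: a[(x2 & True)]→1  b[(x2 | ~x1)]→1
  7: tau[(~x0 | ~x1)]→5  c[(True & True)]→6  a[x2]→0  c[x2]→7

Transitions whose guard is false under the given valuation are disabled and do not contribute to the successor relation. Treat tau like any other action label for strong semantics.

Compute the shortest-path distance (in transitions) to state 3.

Layered search for 3:
  Layer 0: {0}
  Layer 1: {6,7}
  Layer 2: {1,5}
  Layer 3: {3}
3 enters at depth 3; path tau·a·tau

Answer: 3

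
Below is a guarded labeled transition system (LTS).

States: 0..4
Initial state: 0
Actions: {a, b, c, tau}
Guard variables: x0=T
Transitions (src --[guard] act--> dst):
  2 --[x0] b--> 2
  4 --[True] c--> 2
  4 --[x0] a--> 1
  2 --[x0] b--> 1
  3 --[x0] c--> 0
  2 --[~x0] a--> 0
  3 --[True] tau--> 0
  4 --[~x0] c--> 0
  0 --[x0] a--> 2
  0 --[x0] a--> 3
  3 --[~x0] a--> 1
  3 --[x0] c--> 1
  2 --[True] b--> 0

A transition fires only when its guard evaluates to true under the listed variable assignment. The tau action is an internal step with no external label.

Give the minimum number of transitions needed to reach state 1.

Answer: 2

Working:
BFS to 1:
  L0 = {0}
  L1 = {2,3}
  L2 = {1}
1 enters at depth 2; path a·b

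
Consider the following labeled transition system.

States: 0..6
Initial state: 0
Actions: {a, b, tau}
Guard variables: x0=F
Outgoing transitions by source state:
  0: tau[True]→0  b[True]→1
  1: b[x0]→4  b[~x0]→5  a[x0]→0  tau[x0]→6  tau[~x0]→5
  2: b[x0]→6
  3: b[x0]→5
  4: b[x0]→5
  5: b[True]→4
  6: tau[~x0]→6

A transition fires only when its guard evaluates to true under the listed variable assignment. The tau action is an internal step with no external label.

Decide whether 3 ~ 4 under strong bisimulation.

Refine partition for ~:
  round 0: {{0,1,2,3,4,5,6}}
  round 1: {{0,1},{2,3,4},{5},{6}}
  round 2: {{0},{1},{2,3,4},{5},{6}}
stable after 3 split(s): 5 block(s)
class of 3: {2,3,4}; class of 4: {2,3,4}

Answer: BISIMILAR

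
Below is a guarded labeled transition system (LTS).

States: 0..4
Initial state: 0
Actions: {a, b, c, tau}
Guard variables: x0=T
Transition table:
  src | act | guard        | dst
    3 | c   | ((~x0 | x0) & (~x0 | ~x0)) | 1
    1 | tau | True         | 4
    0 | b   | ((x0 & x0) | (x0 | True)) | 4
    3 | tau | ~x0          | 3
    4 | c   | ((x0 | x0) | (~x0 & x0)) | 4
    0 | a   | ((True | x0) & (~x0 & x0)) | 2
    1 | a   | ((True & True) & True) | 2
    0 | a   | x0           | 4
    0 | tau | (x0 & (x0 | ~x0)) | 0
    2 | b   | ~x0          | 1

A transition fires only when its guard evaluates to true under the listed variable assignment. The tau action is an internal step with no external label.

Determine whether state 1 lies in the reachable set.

6 transition(s) survive guard evaluation.
L0 = {0}
L1 = {4}  cumulative {0,4}
R = {0,4}

Answer: UNREACHABLE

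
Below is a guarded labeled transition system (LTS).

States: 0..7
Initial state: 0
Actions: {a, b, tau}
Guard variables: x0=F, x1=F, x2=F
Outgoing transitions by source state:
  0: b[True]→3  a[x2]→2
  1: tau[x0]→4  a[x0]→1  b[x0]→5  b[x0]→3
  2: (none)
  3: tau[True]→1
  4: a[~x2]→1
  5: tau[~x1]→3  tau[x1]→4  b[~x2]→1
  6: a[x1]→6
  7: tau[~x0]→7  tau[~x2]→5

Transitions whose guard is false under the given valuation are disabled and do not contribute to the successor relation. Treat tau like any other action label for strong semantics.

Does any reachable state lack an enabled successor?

Reach set: {0,1,3}
  0: b→3  [1 exit(s)]
  1: ∅  [STUCK]
  3: tau→1  [1 exit(s)]
trace reaching 1: b·tau

Answer: DEADLOCK at state 1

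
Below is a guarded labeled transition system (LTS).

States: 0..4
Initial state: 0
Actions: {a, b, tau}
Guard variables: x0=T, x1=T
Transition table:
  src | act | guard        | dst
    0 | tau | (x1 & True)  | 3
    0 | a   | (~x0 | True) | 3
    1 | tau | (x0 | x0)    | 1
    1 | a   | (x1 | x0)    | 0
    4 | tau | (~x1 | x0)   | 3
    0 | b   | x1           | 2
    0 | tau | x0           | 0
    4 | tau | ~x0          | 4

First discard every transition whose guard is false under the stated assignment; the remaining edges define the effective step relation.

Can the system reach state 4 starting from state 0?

Guard filter leaves 7 enabled edge(s).
Layer 0: {0}
Layer 1: {2,3}  now seen {0,2,3}
R = {0,2,3}

Answer: UNREACHABLE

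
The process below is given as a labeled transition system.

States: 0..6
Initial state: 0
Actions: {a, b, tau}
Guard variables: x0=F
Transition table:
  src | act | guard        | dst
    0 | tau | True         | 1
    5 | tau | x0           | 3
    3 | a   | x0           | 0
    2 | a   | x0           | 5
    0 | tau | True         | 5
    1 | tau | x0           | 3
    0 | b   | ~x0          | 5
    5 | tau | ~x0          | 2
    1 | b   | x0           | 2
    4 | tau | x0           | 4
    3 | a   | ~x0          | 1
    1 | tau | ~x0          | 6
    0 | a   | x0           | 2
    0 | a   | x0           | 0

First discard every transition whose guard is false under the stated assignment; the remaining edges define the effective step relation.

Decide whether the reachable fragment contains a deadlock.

Answer: DEADLOCK at state 2

Analysis:
R = {0,1,2,5,6}
  0: b→5  tau→1  tau→5  [deg 3]
  1: tau→6  [deg 1]
  2: ∅  [STUCK]
  5: tau→2  [deg 1]
  6: ∅  [STUCK]
trace reaching 2: tau·tau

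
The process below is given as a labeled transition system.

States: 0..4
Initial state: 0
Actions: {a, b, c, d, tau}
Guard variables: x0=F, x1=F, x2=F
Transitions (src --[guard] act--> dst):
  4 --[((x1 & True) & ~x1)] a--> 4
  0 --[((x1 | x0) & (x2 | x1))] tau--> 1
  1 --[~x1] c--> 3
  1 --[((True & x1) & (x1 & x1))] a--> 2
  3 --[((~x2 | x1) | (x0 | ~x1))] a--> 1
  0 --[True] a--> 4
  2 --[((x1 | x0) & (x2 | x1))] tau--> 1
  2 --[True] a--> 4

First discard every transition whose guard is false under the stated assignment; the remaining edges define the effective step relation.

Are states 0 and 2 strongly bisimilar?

Answer: BISIMILAR

Trace:
Refine partition for ~:
  π0 = {{0,1,2,3,4}}
  π1 = {{0,2,3},{1},{4}}
  π2 = {{0,2},{1},{3},{4}}
4 equivalence class(es) (converged in 3)
0∈{0,2}, 2∈{0,2}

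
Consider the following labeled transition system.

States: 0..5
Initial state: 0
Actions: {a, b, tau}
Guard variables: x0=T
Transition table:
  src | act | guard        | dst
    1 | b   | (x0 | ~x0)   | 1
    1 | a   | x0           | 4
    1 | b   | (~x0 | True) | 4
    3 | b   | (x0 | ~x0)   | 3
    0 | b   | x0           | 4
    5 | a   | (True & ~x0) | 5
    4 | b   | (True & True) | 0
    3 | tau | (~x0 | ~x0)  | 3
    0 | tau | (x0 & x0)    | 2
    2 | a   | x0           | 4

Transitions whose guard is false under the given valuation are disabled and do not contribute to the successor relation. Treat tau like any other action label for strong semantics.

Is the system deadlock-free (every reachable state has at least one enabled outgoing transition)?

Answer: DEADLOCK-FREE

Trace:
Reach set: {0,2,4}
  0: b→4  tau→2  [2 exit(s)]
  2: a→4  [1 exit(s)]
  4: b→0  [1 exit(s)]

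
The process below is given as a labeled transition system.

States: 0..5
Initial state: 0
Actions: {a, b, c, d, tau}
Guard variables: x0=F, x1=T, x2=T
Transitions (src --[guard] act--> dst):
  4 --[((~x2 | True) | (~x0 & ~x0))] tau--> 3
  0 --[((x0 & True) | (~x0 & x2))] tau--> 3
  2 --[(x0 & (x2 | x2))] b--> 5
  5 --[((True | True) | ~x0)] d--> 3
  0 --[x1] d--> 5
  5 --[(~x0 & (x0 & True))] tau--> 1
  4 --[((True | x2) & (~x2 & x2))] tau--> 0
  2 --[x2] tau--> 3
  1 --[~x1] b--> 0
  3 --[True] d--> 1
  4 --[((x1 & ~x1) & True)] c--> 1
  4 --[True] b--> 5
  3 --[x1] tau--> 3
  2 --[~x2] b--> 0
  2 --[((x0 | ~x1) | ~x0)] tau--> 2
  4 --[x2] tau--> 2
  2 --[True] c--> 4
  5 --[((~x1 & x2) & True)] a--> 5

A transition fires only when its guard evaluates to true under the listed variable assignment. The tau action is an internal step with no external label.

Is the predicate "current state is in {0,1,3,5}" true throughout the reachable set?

Answer: INVARIANT HOLDS

Analysis:
Allowed set {0,1,3,5}
Reachable = {0,1,3,5}
  0: safe
  1: safe
  3: safe
  5: safe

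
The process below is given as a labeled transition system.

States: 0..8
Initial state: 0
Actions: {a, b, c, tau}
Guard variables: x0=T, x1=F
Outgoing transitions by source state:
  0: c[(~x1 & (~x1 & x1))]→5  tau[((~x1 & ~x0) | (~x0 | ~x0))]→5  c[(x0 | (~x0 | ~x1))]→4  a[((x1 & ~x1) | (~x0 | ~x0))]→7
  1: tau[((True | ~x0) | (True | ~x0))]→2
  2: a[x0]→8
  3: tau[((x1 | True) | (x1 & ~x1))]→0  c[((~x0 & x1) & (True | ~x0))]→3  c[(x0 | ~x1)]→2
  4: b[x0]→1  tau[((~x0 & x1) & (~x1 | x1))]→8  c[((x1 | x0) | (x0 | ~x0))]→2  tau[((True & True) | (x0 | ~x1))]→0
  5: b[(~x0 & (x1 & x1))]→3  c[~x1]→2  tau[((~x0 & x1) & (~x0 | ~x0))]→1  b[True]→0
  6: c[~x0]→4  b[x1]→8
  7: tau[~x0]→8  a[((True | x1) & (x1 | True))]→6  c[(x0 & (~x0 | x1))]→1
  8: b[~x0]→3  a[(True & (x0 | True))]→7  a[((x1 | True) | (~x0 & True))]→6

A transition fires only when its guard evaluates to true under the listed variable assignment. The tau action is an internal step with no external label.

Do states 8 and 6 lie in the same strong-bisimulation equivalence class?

Refine partition for ~:
  π0 = {{0,1,2,3,4,5,6,7,8}}
  π1 = {{0},{1},{2,7,8},{3},{4},{5},{6}}
  π2 = {{0},{1},{2},{3},{4},{5},{6},{7},{8}}
Fixed point at round 3; 9 class(es).
class of 8: {8}; class of 6: {6}

Answer: NOT BISIMILAR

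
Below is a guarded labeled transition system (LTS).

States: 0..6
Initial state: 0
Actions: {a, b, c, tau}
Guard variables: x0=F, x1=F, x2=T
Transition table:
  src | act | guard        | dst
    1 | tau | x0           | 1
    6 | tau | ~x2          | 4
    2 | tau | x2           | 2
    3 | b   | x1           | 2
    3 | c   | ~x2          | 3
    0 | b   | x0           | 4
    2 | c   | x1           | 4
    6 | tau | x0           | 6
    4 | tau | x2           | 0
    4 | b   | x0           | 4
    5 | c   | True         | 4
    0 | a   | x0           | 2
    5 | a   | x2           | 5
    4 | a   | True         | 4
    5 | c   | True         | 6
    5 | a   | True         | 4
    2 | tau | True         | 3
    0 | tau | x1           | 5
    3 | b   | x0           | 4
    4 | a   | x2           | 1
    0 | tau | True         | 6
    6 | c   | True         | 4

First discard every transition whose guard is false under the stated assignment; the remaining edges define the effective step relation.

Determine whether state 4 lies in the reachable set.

11 transition(s) survive guard evaluation.
depth 0: {0}
depth 1: {6}  now seen {0,6}
depth 2: {4}  now seen {0,4,6}
depth 3: {1}  now seen {0,1,4,6}
R = {0,1,4,6}
trace reaching 4: tau·c

Answer: REACHABLE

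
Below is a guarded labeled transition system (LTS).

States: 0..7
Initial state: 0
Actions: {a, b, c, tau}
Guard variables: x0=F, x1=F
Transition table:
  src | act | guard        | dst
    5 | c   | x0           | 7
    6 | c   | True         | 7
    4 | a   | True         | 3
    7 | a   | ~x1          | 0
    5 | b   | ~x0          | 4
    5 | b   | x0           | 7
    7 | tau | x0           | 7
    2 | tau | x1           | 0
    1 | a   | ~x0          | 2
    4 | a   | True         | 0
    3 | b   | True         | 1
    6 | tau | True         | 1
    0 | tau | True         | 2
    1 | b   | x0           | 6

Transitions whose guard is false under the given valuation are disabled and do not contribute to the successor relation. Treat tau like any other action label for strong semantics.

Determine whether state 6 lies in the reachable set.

Guard filter leaves 9 enabled edge(s).
L0 = {0}
L1 = {2}  cumulative {0,2}
Reach set: {0,2}

Answer: UNREACHABLE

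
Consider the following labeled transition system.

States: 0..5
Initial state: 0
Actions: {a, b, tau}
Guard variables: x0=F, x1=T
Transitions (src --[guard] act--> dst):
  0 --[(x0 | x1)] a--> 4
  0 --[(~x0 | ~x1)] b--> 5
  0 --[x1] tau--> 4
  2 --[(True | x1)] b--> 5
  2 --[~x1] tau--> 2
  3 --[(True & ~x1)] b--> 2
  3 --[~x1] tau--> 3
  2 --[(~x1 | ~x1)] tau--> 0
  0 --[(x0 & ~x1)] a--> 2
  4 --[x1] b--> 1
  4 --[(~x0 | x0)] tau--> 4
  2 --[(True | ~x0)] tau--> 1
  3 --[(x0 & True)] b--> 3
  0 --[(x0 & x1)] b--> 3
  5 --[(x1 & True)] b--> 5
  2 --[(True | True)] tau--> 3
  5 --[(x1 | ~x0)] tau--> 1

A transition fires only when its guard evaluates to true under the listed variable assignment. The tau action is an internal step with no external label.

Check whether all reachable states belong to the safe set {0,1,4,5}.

Answer: INVARIANT HOLDS

Analysis:
Inv-set: {0,1,4,5}
Reach set: {0,1,4,5}
  0: safe
  1: safe
  4: safe
  5: safe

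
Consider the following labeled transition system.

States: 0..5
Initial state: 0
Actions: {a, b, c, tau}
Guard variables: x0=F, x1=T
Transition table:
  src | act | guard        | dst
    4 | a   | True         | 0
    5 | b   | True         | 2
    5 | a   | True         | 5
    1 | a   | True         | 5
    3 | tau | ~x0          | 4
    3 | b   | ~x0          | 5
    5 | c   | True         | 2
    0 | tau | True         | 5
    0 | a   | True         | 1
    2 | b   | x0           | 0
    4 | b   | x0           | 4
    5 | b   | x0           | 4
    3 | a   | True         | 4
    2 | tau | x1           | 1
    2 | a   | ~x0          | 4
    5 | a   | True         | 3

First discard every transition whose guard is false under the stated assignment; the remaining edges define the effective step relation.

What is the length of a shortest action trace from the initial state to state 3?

BFS to 3:
  depth 0: {0}
  depth 1: {1,5}
  depth 2: {2,3}
3 enters at depth 2; path tau·a

Answer: 2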